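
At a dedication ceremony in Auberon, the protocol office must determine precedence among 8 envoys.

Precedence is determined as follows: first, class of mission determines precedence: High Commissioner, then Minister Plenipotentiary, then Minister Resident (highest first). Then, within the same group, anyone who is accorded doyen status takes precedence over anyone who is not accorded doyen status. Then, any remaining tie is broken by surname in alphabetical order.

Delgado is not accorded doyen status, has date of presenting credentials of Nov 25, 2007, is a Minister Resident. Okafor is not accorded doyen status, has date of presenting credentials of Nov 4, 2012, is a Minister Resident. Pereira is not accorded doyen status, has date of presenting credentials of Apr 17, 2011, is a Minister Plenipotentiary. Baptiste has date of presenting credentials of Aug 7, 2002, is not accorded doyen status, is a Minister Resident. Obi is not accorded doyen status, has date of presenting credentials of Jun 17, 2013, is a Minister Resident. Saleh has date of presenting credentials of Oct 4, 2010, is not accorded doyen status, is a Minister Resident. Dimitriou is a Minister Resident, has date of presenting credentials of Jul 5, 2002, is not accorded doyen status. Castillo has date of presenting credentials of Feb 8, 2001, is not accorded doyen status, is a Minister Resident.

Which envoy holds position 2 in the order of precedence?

Baptiste

By class of mission: Pereira (Minister Plenipotentiary); then Baptiste, Castillo, Delgado, Dimitriou, Obi, Okafor and Saleh (Minister Resident).
Baptiste, Castillo, Delgado, Dimitriou, Obi, Okafor and Saleh are each not accorded doyen status, so the next rule applies.
Among Baptiste, Castillo, Delgado, Dimitriou, Obi, Okafor and Saleh, alphabetically by surname: Baptiste before Castillo before Delgado before Dimitriou before Obi before Okafor before Saleh.
Order: Pereira, Baptiste, Castillo, Delgado, Dimitriou, Obi, Okafor, Saleh.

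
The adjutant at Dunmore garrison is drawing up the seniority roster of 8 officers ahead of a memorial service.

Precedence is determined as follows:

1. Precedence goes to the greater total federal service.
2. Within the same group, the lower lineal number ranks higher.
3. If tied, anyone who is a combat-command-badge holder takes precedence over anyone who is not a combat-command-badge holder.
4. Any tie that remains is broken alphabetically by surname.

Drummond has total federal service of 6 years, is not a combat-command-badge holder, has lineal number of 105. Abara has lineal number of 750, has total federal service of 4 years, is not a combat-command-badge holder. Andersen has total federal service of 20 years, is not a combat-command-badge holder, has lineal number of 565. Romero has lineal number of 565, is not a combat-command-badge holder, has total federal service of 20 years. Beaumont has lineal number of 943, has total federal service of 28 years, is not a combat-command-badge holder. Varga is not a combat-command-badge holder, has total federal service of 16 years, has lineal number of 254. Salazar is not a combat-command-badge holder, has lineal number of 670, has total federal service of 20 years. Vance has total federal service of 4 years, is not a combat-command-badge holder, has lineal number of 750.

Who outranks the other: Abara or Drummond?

By total federal service (higher first): Beaumont (28 years); then Andersen, Romero and Salazar (each 20 years); then Varga (16 years); then Drummond (6 years); then Abara and Vance (both 4 years).
Among Andersen, Romero and Salazar, by lineal number (lower first): Andersen and Romero (565) before Salazar (670).
Andersen and Romero are each not a combat-command-badge holder, so the next rule applies.
Among Andersen and Romero, alphabetically by surname: Andersen before Romero.
Abara and Vance both have lineal number 750, so the next rule applies.
Abara and Vance are each not a combat-command-badge holder, so the next rule applies.
Among Abara and Vance, alphabetically by surname: Abara before Vance.
So Drummond takes precedence.

Drummond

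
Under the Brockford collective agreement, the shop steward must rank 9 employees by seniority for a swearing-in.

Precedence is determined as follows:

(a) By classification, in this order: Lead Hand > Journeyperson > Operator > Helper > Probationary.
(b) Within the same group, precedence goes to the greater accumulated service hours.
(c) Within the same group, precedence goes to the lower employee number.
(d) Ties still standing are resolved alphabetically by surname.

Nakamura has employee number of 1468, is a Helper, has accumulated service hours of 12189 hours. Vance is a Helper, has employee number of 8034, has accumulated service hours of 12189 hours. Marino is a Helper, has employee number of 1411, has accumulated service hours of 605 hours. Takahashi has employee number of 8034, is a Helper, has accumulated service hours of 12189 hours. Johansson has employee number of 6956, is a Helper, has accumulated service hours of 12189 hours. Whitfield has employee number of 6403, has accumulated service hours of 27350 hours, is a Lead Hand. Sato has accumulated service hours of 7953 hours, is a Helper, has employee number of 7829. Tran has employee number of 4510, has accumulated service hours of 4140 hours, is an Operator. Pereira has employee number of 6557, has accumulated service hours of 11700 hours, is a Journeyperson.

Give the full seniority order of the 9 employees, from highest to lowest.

By classification: Whitfield (Lead Hand); then Pereira (Journeyperson); then Tran (Operator); then Nakamura, Johansson, Takahashi, Vance, Sato and Marino (Helper).
Among Nakamura, Johansson, Takahashi, Vance, Sato and Marino, by accumulated service hours (higher first): Nakamura, Johansson, Takahashi and Vance (12189 hours) before Sato (7953 hours) before Marino (605 hours).
Among Nakamura, Johansson, Takahashi and Vance, by employee number (lower first): Nakamura (1468) before Johansson (6956) before Takahashi and Vance (8034).
Among Takahashi and Vance, alphabetically by surname: Takahashi before Vance.
Full order: Whitfield, Pereira, Tran, Nakamura, Johansson, Takahashi, Vance, Sato, Marino.

Whitfield, Pereira, Tran, Nakamura, Johansson, Takahashi, Vance, Sato, Marino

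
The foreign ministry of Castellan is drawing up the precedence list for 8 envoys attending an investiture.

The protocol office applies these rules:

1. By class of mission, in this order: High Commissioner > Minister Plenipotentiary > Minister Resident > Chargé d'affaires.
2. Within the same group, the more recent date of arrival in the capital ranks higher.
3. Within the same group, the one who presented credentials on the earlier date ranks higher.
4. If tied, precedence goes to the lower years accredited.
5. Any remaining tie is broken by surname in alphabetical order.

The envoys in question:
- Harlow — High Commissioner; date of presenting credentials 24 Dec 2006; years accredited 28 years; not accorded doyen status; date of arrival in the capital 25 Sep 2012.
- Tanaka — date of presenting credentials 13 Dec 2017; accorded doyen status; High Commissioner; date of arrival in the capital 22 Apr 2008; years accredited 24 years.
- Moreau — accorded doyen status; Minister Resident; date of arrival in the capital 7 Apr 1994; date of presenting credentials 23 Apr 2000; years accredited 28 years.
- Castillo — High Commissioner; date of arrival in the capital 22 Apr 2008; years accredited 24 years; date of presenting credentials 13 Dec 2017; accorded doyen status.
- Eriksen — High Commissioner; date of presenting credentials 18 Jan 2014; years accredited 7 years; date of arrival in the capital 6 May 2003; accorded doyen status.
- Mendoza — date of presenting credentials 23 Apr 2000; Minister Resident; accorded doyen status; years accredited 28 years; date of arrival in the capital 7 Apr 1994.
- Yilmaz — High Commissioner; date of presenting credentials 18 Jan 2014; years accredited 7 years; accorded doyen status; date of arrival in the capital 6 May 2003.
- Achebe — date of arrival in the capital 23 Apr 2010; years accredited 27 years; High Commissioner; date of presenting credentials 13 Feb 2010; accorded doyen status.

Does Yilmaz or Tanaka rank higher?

By class of mission: Harlow, Achebe, Castillo, Tanaka, Eriksen and Yilmaz (High Commissioner); then Mendoza and Moreau (Minister Resident).
Among Harlow, Achebe, Castillo, Tanaka, Eriksen and Yilmaz, by date of arrival in the capital (later first): Harlow (25 Sep 2012) before Achebe (23 Apr 2010) before Castillo and Tanaka (22 Apr 2008) before Eriksen and Yilmaz (6 May 2003).
Castillo and Tanaka both have date of presenting credentials 13 Dec 2017, so the next rule applies.
Castillo and Tanaka both have years accredited 24 years, so the next rule applies.
Among Castillo and Tanaka, alphabetically by surname: Castillo before Tanaka.
Eriksen and Yilmaz both have date of presenting credentials 18 Jan 2014, so the next rule applies.
Eriksen and Yilmaz both have years accredited 7 years, so the next rule applies.
Among Eriksen and Yilmaz, alphabetically by surname: Eriksen before Yilmaz.
Mendoza and Moreau both have date of arrival in the capital 7 Apr 1994, so the next rule applies.
Mendoza and Moreau both have date of presenting credentials 23 Apr 2000, so the next rule applies.
Mendoza and Moreau both have years accredited 28 years, so the next rule applies.
Among Mendoza and Moreau, alphabetically by surname: Mendoza before Moreau.
So Tanaka takes precedence.

Tanaka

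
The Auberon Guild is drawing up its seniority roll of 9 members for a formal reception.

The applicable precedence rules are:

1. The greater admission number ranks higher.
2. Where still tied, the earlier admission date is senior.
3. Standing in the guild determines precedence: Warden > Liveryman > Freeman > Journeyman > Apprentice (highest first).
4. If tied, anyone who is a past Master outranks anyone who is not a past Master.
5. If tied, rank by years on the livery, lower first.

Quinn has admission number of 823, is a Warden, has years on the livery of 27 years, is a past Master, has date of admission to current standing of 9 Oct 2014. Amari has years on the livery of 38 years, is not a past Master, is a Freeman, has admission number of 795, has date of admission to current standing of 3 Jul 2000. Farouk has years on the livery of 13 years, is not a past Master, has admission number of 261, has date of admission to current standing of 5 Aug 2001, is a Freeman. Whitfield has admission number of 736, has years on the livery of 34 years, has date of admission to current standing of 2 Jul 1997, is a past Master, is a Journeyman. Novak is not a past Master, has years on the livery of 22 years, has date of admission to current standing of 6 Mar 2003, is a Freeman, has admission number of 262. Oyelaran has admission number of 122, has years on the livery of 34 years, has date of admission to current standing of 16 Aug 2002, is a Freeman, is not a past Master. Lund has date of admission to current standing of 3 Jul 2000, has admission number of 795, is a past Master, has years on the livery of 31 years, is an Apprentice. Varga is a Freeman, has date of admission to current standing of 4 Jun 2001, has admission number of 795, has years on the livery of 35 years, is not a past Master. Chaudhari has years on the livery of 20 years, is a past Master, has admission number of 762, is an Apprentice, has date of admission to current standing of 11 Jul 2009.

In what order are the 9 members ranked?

By admission number (higher first): Quinn (823); then Amari, Lund and Varga (each 795); then Chaudhari (762); then Whitfield (736); then Novak (262); then Farouk (261); then Oyelaran (122).
Among Amari, Lund and Varga, by date of admission to current standing (earlier first): Amari and Lund (3 Jul 2000) before Varga (4 Jun 2001).
Among Amari and Lund, by standing in the guild: Amari (Freeman) before Lund (Apprentice).
Full order: Quinn, Amari, Lund, Varga, Chaudhari, Whitfield, Novak, Farouk, Oyelaran.

Quinn, Amari, Lund, Varga, Chaudhari, Whitfield, Novak, Farouk, Oyelaran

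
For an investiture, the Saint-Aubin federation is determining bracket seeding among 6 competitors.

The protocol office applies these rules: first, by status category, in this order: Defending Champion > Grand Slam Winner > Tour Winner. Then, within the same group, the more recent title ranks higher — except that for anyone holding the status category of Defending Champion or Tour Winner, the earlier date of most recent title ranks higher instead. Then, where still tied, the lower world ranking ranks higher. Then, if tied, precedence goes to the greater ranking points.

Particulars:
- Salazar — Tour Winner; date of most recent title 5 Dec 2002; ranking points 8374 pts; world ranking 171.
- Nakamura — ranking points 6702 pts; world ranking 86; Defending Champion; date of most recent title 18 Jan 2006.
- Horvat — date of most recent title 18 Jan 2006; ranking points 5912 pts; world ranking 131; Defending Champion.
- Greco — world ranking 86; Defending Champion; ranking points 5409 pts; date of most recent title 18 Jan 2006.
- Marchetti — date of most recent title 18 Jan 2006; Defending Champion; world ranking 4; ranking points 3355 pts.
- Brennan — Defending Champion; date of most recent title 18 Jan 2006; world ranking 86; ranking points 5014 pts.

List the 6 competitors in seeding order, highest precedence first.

By status category: Marchetti, Nakamura, Greco, Brennan and Horvat (Defending Champion); then Salazar (Tour Winner).
Marchetti, Nakamura, Greco, Brennan and Horvat all have date of most recent title 18 Jan 2006, so the next rule applies.
Among Marchetti, Nakamura, Greco, Brennan and Horvat, by world ranking (lower first): Marchetti (4) before Nakamura, Greco and Brennan (86) before Horvat (131).
Among Nakamura, Greco and Brennan, by ranking points (higher first): Nakamura (6702 pts) before Greco (5409 pts) before Brennan (5014 pts).
Full order: Marchetti, Nakamura, Greco, Brennan, Horvat, Salazar.

Marchetti, Nakamura, Greco, Brennan, Horvat, Salazar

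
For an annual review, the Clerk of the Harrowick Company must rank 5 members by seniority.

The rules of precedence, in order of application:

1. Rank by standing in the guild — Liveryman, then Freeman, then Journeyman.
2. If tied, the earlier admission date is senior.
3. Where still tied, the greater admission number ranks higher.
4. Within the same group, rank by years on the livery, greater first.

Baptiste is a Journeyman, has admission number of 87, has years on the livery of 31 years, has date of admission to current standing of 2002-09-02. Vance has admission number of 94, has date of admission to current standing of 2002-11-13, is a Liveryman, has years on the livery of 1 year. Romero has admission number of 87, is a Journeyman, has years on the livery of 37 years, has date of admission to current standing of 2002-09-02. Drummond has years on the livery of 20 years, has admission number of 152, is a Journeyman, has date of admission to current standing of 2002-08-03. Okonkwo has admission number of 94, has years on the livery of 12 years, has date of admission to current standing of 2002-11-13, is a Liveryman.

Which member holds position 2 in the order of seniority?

Vance

By standing in the guild: Okonkwo and Vance (Liveryman); then Drummond, Romero and Baptiste (Journeyman).
Okonkwo and Vance both have date of admission to current standing 2002-11-13, so the next rule applies.
Okonkwo and Vance both have admission number 94, so the next rule applies.
Among Okonkwo and Vance, by years on the livery (higher first): Okonkwo (12 years) before Vance (1 year).
Among Drummond, Romero and Baptiste, by date of admission to current standing (earlier first): Drummond (2002-08-03) before Romero and Baptiste (2002-09-02).
Romero and Baptiste both have admission number 87, so the next rule applies.
Among Romero and Baptiste, by years on the livery (higher first): Romero (37 years) before Baptiste (31 years).
Order: Okonkwo, Vance, Drummond, Romero, Baptiste.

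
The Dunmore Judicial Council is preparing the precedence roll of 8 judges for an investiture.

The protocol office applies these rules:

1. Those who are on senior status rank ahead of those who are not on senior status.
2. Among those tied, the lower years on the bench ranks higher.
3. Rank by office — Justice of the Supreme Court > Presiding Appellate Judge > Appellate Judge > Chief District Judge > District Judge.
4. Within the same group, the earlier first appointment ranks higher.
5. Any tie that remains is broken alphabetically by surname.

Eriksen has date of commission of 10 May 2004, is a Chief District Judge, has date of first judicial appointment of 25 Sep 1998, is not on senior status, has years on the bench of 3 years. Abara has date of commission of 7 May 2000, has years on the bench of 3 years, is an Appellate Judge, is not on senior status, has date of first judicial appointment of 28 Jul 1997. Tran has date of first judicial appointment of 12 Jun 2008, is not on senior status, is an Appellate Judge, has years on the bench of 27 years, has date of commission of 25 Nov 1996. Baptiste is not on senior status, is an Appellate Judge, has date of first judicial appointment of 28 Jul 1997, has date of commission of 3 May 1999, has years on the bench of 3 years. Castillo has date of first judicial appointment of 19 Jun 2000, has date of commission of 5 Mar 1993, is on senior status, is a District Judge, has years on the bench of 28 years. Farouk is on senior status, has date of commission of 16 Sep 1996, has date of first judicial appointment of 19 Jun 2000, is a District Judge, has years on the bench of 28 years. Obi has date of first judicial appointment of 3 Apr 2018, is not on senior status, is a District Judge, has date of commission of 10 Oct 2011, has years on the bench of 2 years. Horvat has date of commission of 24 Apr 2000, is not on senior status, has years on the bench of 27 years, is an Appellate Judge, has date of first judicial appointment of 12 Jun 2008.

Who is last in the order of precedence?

By the first rule: Castillo and Farouk (both on senior status); then Obi, Abara, Baptiste, Eriksen, Horvat and Tran (each not on senior status).
Castillo and Farouk both have years on the bench 28 years, so the next rule applies.
Castillo and Farouk are each District Judge, so the next rule applies.
Castillo and Farouk both have date of first judicial appointment 19 Jun 2000, so the next rule applies.
Among Castillo and Farouk, alphabetically by surname: Castillo before Farouk.
Among Obi, Abara, Baptiste, Eriksen, Horvat and Tran, by years on the bench (lower first): Obi (2 years) before Abara, Baptiste and Eriksen (3 years) before Horvat and Tran (27 years).
Among Abara, Baptiste and Eriksen, by office: Abara and Baptiste (Appellate Judge) before Eriksen (Chief District Judge).
Abara and Baptiste both have date of first judicial appointment 28 Jul 1997, so the next rule applies.
Among Abara and Baptiste, alphabetically by surname: Abara before Baptiste.
Horvat and Tran are each Appellate Judge, so the next rule applies.
Horvat and Tran both have date of first judicial appointment 12 Jun 2008, so the next rule applies.
Among Horvat and Tran, alphabetically by surname: Horvat before Tran.
Order: Castillo, Farouk, Obi, Abara, Baptiste, Eriksen, Horvat, Tran.

Tran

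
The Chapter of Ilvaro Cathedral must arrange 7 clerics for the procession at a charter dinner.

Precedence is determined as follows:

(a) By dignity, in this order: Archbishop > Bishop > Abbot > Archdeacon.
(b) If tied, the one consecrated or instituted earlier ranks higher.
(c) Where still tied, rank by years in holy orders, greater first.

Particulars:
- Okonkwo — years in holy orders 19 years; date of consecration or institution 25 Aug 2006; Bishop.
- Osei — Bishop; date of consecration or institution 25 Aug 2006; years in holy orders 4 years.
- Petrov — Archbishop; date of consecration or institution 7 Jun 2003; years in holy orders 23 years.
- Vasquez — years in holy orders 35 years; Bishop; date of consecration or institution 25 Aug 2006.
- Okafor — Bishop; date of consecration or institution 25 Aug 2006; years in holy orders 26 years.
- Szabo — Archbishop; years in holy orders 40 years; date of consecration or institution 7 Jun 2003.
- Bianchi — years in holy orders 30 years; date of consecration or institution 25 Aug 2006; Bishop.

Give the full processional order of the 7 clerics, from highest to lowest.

Szabo, Petrov, Vasquez, Bianchi, Okafor, Okonkwo, Osei

By dignity: Szabo and Petrov (Archbishop); then Vasquez, Bianchi, Okafor, Okonkwo and Osei (Bishop).
Szabo and Petrov both have date of consecration or institution 7 Jun 2003, so the next rule applies.
Among Szabo and Petrov, by years in holy orders (higher first): Szabo (40 years) before Petrov (23 years).
Vasquez, Bianchi, Okafor, Okonkwo and Osei all have date of consecration or institution 25 Aug 2006, so the next rule applies.
Among Vasquez, Bianchi, Okafor, Okonkwo and Osei, by years in holy orders (higher first): Vasquez (35 years) before Bianchi (30 years) before Okafor (26 years) before Okonkwo (19 years) before Osei (4 years).
Full order: Szabo, Petrov, Vasquez, Bianchi, Okafor, Okonkwo, Osei.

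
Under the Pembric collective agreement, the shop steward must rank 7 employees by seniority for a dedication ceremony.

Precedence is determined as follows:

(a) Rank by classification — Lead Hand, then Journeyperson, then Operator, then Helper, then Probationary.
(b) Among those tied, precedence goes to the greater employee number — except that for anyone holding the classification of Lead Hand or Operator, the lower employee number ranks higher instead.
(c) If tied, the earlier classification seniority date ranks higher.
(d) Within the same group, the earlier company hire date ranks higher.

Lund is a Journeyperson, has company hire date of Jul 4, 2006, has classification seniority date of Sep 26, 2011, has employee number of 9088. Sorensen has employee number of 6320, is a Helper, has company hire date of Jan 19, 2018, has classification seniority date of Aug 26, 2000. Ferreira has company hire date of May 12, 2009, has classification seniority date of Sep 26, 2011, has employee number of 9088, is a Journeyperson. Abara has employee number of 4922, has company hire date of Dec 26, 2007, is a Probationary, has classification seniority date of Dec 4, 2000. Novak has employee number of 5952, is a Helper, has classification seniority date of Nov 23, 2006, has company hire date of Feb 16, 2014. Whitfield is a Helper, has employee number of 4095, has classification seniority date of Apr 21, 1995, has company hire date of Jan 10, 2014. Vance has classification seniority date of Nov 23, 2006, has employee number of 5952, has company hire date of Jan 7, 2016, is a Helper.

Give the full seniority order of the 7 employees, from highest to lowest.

By classification: Lund and Ferreira (Journeyperson); then Sorensen, Novak, Vance and Whitfield (Helper); then Abara (Probationary).
Lund and Ferreira both have employee number 9088, so the next rule applies.
Lund and Ferreira both have classification seniority date Sep 26, 2011, so the next rule applies.
Among Lund and Ferreira, by company hire date (earlier first): Lund (Jul 4, 2006) before Ferreira (May 12, 2009).
Among Sorensen, Novak, Vance and Whitfield, by employee number (higher first): Sorensen (6320) before Novak and Vance (5952) before Whitfield (4095).
Novak and Vance both have classification seniority date Nov 23, 2006, so the next rule applies.
Among Novak and Vance, by company hire date (earlier first): Novak (Feb 16, 2014) before Vance (Jan 7, 2016).
Full order: Lund, Ferreira, Sorensen, Novak, Vance, Whitfield, Abara.

Lund, Ferreira, Sorensen, Novak, Vance, Whitfield, Abara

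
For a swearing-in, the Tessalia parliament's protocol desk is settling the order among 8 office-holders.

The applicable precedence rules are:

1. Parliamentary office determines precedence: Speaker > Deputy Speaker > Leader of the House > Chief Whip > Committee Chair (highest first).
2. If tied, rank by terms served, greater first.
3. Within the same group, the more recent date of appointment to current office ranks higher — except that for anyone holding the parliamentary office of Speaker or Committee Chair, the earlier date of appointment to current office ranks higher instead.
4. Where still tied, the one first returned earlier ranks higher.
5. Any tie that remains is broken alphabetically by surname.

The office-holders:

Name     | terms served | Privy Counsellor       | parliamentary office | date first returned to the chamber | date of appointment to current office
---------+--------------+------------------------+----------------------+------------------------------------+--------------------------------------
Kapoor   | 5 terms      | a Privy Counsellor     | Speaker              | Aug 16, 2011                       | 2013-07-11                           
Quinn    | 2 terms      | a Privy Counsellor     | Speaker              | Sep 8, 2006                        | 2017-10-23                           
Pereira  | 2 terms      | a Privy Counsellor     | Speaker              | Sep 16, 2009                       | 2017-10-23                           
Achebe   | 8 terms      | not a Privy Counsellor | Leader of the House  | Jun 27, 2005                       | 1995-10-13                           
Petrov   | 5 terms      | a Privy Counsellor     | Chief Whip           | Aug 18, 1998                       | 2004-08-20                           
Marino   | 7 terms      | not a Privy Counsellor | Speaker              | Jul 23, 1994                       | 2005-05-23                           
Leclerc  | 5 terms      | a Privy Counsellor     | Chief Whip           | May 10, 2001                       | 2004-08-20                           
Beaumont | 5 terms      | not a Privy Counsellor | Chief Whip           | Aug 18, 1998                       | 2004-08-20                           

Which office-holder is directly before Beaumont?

Achebe

By parliamentary office: Marino, Kapoor, Quinn and Pereira (Speaker); then Achebe (Leader of the House); then Beaumont, Petrov and Leclerc (Chief Whip).
Among Marino, Kapoor, Quinn and Pereira, by terms served (higher first): Marino (7 terms) before Kapoor (5 terms) before Quinn and Pereira (2 terms).
Quinn and Pereira both have date of appointment to current office 2017-10-23, so the next rule applies.
Among Quinn and Pereira, by date first returned to the chamber (earlier first): Quinn (Sep 8, 2006) before Pereira (Sep 16, 2009).
Beaumont, Petrov and Leclerc all have terms served 5 terms, so the next rule applies.
Beaumont, Petrov and Leclerc all have date of appointment to current office 2004-08-20, so the next rule applies.
Among Beaumont, Petrov and Leclerc, by date first returned to the chamber (earlier first): Beaumont and Petrov (Aug 18, 1998) before Leclerc (May 10, 2001).
Among Beaumont and Petrov, alphabetically by surname: Beaumont before Petrov.
Order: Marino, Kapoor, Quinn, Pereira, Achebe, Beaumont, Petrov, Leclerc.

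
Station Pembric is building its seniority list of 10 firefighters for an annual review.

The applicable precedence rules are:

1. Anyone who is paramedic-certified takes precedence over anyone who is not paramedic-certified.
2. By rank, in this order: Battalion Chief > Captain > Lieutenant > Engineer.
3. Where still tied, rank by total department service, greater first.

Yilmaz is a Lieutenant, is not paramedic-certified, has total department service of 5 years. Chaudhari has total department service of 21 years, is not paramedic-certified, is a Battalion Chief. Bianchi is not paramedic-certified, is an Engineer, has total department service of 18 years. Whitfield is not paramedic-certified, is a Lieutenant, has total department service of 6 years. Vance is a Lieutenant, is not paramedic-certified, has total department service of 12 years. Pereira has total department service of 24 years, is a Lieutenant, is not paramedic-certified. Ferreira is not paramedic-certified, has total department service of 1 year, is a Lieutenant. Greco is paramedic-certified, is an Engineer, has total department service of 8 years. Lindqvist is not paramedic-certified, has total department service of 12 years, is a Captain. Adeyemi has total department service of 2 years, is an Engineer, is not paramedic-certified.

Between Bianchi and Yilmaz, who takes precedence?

By the first rule: Greco (paramedic-certified); then Chaudhari, Lindqvist, Pereira, Vance, Whitfield, Yilmaz, Ferreira, Bianchi and Adeyemi (each not paramedic-certified).
Among Chaudhari, Lindqvist, Pereira, Vance, Whitfield, Yilmaz, Ferreira, Bianchi and Adeyemi, by rank: Chaudhari (Battalion Chief) before Lindqvist (Captain) before Pereira, Vance, Whitfield, Yilmaz and Ferreira (Lieutenant) before Bianchi and Adeyemi (Engineer).
Among Pereira, Vance, Whitfield, Yilmaz and Ferreira, by total department service (higher first): Pereira (24 years) before Vance (12 years) before Whitfield (6 years) before Yilmaz (5 years) before Ferreira (1 year).
Among Bianchi and Adeyemi, by total department service (higher first): Bianchi (18 years) before Adeyemi (2 years).
So Yilmaz takes precedence.

Yilmaz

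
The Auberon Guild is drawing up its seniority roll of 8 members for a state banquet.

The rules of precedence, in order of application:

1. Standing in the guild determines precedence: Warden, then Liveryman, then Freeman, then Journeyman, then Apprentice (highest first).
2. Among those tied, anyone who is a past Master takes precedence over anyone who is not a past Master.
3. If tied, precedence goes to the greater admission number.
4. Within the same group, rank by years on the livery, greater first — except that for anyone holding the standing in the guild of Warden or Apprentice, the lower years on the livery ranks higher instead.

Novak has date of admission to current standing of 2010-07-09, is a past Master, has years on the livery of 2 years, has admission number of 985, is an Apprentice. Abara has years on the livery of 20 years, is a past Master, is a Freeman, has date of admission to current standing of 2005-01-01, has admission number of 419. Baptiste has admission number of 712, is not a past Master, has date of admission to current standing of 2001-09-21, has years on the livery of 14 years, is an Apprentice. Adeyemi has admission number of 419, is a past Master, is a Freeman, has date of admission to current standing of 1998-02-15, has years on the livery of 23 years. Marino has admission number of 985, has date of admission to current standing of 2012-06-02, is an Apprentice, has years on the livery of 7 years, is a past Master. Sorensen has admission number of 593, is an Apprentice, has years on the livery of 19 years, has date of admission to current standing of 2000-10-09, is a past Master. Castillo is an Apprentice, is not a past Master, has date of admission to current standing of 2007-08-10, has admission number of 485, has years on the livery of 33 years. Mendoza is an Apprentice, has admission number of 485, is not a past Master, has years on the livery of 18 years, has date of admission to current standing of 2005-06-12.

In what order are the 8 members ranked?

Adeyemi, Abara, Novak, Marino, Sorensen, Baptiste, Mendoza, Castillo

By standing in the guild: Adeyemi and Abara (Freeman); then Novak, Marino, Sorensen, Baptiste, Mendoza and Castillo (Apprentice).
Adeyemi and Abara are each a past Master, so the next rule applies.
Adeyemi and Abara both have admission number 419, so the next rule applies.
Among Adeyemi and Abara, by years on the livery (higher first): Adeyemi (23 years) before Abara (20 years).
Among Novak, Marino, Sorensen, Baptiste, Mendoza and Castillo, a past Master before not a past Master: Novak, Marino and Sorensen (a past Master) before Baptiste, Mendoza and Castillo (not a past Master).
Among Novak, Marino and Sorensen, by admission number (higher first): Novak and Marino (985) before Sorensen (593).
Among Novak and Marino, by years on the livery (lower first) (reversed rule for this group): Novak (2 years) before Marino (7 years).
Among Baptiste, Mendoza and Castillo, by admission number (higher first): Baptiste (712) before Mendoza and Castillo (485).
Among Mendoza and Castillo, by years on the livery (lower first) (reversed rule for this group): Mendoza (18 years) before Castillo (33 years).
Full order: Adeyemi, Abara, Novak, Marino, Sorensen, Baptiste, Mendoza, Castillo.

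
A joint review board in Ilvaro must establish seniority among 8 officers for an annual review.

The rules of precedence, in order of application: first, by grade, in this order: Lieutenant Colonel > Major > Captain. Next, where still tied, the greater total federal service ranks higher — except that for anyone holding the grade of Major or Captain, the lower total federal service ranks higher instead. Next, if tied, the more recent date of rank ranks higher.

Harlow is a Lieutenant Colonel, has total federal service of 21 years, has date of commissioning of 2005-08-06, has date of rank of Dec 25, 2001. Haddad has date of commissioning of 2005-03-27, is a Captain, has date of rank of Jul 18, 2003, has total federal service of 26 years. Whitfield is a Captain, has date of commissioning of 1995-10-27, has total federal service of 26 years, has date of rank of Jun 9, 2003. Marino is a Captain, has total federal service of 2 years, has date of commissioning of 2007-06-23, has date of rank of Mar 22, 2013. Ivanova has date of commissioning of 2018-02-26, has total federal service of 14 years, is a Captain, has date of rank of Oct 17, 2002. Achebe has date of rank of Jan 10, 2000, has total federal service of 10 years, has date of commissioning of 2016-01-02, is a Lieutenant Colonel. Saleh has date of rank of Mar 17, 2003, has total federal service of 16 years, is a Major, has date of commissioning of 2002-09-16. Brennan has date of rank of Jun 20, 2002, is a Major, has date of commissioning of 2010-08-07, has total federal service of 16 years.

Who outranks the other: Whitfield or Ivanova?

Ivanova

By grade: Harlow and Achebe (Lieutenant Colonel); then Saleh and Brennan (Major); then Marino, Ivanova, Haddad and Whitfield (Captain).
Among Harlow and Achebe, by total federal service (higher first): Harlow (21 years) before Achebe (10 years).
Saleh and Brennan both have total federal service 16 years, so the next rule applies.
Among Saleh and Brennan, by date of rank (later first): Saleh (Mar 17, 2003) before Brennan (Jun 20, 2002).
Among Marino, Ivanova, Haddad and Whitfield, by total federal service (lower first) (reversed rule for this group): Marino (2 years) before Ivanova (14 years) before Haddad and Whitfield (26 years).
Among Haddad and Whitfield, by date of rank (later first): Haddad (Jul 18, 2003) before Whitfield (Jun 9, 2003).
So Ivanova takes precedence.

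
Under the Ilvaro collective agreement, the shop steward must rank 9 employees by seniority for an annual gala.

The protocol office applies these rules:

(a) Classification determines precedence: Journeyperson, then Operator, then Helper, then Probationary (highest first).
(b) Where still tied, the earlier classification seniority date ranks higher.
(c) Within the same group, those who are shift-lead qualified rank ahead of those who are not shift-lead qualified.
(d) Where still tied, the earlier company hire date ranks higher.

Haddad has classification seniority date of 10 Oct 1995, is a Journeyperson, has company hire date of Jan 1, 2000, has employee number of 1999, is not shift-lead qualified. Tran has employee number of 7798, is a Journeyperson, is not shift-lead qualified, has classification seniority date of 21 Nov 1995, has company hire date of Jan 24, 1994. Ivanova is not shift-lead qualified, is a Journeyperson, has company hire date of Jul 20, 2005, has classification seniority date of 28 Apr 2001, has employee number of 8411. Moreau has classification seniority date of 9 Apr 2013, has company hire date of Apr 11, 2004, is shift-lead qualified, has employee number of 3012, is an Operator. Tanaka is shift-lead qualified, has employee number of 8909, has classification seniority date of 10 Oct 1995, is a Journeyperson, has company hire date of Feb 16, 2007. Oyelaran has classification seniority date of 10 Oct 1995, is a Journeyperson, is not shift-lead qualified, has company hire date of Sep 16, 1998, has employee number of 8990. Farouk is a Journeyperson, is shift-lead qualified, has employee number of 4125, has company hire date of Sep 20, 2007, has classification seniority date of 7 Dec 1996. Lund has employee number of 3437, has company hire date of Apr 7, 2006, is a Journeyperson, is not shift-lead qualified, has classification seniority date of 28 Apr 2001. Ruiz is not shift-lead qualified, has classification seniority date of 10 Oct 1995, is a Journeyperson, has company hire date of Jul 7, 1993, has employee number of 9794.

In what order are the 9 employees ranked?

By classification: Tanaka, Ruiz, Oyelaran, Haddad, Tran, Farouk, Ivanova and Lund (Journeyperson); then Moreau (Operator).
Among Tanaka, Ruiz, Oyelaran, Haddad, Tran, Farouk, Ivanova and Lund, by classification seniority date (earlier first): Tanaka, Ruiz, Oyelaran and Haddad (10 Oct 1995) before Tran (21 Nov 1995) before Farouk (7 Dec 1996) before Ivanova and Lund (28 Apr 2001).
Among Tanaka, Ruiz, Oyelaran and Haddad, shift-lead qualified before not shift-lead qualified: Tanaka (shift-lead qualified) before Ruiz, Oyelaran and Haddad (not shift-lead qualified).
Among Ruiz, Oyelaran and Haddad, by company hire date (earlier first): Ruiz (Jul 7, 1993) before Oyelaran (Sep 16, 1998) before Haddad (Jan 1, 2000).
Ivanova and Lund are each not shift-lead qualified, so the next rule applies.
Among Ivanova and Lund, by company hire date (earlier first): Ivanova (Jul 20, 2005) before Lund (Apr 7, 2006).
Full order: Tanaka, Ruiz, Oyelaran, Haddad, Tran, Farouk, Ivanova, Lund, Moreau.

Tanaka, Ruiz, Oyelaran, Haddad, Tran, Farouk, Ivanova, Lund, Moreau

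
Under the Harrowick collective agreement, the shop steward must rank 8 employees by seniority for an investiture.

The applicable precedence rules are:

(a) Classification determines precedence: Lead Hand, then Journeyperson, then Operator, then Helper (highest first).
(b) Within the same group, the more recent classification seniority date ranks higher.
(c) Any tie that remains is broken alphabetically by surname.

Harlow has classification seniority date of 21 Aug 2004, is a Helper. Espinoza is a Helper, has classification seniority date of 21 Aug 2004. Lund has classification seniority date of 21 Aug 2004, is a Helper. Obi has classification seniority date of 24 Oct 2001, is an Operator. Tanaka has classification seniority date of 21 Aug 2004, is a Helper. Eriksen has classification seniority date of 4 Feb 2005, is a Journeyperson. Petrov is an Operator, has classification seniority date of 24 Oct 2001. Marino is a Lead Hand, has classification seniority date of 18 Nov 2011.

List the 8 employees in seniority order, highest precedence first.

By classification: Marino (Lead Hand); then Eriksen (Journeyperson); then Obi and Petrov (Operator); then Espinoza, Harlow, Lund and Tanaka (Helper).
Obi and Petrov both have classification seniority date 24 Oct 2001, so the next rule applies.
Among Obi and Petrov, alphabetically by surname: Obi before Petrov.
Espinoza, Harlow, Lund and Tanaka all have classification seniority date 21 Aug 2004, so the next rule applies.
Among Espinoza, Harlow, Lund and Tanaka, alphabetically by surname: Espinoza before Harlow before Lund before Tanaka.
Full order: Marino, Eriksen, Obi, Petrov, Espinoza, Harlow, Lund, Tanaka.

Marino, Eriksen, Obi, Petrov, Espinoza, Harlow, Lund, Tanaka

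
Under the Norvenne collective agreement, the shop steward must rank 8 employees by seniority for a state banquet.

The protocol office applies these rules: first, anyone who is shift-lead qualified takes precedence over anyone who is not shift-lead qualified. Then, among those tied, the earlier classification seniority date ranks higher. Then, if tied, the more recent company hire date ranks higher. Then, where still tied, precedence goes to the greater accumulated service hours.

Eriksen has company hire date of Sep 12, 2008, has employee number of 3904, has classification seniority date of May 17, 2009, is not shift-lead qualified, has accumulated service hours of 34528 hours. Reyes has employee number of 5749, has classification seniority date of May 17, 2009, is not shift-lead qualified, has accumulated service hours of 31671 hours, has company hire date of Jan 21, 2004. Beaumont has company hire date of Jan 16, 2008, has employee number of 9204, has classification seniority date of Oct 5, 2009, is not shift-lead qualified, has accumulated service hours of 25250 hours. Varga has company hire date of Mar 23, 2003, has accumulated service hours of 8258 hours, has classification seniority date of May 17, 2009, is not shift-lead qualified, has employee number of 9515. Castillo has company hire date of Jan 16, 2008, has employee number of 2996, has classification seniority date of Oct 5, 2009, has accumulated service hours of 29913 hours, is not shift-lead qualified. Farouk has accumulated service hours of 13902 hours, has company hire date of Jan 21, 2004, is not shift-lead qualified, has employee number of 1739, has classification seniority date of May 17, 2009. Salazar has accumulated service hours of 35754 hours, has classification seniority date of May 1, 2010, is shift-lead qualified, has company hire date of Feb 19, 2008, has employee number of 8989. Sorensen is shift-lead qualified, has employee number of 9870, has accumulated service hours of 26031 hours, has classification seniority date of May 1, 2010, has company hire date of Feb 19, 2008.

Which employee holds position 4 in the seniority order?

By the first rule: Salazar and Sorensen (both shift-lead qualified); then Eriksen, Reyes, Farouk, Varga, Castillo and Beaumont (each not shift-lead qualified).
Salazar and Sorensen both have classification seniority date May 1, 2010, so the next rule applies.
Salazar and Sorensen both have company hire date Feb 19, 2008, so the next rule applies.
Among Salazar and Sorensen, by accumulated service hours (higher first): Salazar (35754 hours) before Sorensen (26031 hours).
Among Eriksen, Reyes, Farouk, Varga, Castillo and Beaumont, by classification seniority date (earlier first): Eriksen, Reyes, Farouk and Varga (May 17, 2009) before Castillo and Beaumont (Oct 5, 2009).
Among Eriksen, Reyes, Farouk and Varga, by company hire date (later first): Eriksen (Sep 12, 2008) before Reyes and Farouk (Jan 21, 2004) before Varga (Mar 23, 2003).
Among Reyes and Farouk, by accumulated service hours (higher first): Reyes (31671 hours) before Farouk (13902 hours).
Castillo and Beaumont both have company hire date Jan 16, 2008, so the next rule applies.
Among Castillo and Beaumont, by accumulated service hours (higher first): Castillo (29913 hours) before Beaumont (25250 hours).
Order: Salazar, Sorensen, Eriksen, Reyes, Farouk, Varga, Castillo, Beaumont.

Reyes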